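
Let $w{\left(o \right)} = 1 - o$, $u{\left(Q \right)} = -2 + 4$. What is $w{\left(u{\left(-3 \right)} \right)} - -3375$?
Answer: $3374$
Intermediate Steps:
$u{\left(Q \right)} = 2$
$w{\left(u{\left(-3 \right)} \right)} - -3375 = \left(1 - 2\right) - -3375 = \left(1 - 2\right) + 3375 = -1 + 3375 = 3374$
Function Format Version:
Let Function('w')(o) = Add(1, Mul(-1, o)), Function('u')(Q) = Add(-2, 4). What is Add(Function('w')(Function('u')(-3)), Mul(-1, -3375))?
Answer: 3374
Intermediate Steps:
Function('u')(Q) = 2
Add(Function('w')(Function('u')(-3)), Mul(-1, -3375)) = Add(Add(1, Mul(-1, 2)), Mul(-1, -3375)) = Add(Add(1, -2), 3375) = Add(-1, 3375) = 3374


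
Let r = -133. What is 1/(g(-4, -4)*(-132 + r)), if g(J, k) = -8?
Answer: 1/2120 ≈ 0.00047170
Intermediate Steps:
1/(g(-4, -4)*(-132 + r)) = 1/(-8*(-132 - 133)) = 1/(-8*(-265)) = 1/2120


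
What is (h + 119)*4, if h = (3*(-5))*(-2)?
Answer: 596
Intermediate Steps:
h = 30 (h = -15*(-2) = 30)
(h + 119)*4 = (30 + 119)*4 = 149*4 = 596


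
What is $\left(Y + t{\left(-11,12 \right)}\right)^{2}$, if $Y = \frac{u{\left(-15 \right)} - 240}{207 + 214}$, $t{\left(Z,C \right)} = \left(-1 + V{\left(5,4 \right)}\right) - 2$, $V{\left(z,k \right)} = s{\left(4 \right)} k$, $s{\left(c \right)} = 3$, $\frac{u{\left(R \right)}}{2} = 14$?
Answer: $\frac{12794929}{177241} \approx 72.189$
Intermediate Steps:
$u{\left(R \right)} = 28$ ($u{\left(R \right)} = 2 \cdot 14 = 28$)
$V{\left(z,k \right)} = 3 k$
$t{\left(Z,C \right)} = 9$ ($t{\left(Z,C \right)} = \left(-1 + 3 \cdot 4\right) - 2 = \left(-1 + 12\right) - 2 = 11 - 2 = 9$)
$Y = - \frac{212}{421}$ ($Y = \frac{28 - 240}{207 + 214} = - \frac{212}{421} \approx -0.50356$)
$\left(Y + t{\left(-11,12 \right)}\right)^{2} = \left(- \frac{212}{421} + 9\right)^{2} = \left(\frac{3577}{421}\right)^{2} = \frac{12794929}{177241}$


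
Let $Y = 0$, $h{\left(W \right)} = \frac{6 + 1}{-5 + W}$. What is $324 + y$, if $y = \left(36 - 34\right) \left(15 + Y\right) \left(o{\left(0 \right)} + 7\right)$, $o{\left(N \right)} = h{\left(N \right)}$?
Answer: $492$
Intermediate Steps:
$h{\left(W \right)} = \frac{7}{-5 + W}$
$o{\left(N \right)} = \frac{7}{-5 + N}$
$y = 168$ ($y = \left(36 - 34\right) \left(15 + 0\right) \left(\frac{7}{-5 + 0} + 7\right) = 2 \cdot 15 \left(\frac{7}{-5} + 7\right) = 2 \cdot 15 \left(7 \left(- \frac{1}{5}\right) + 7\right) = 2 \cdot 15 \left(- \frac{7}{5} + 7\right) = 2 \cdot 15 \cdot \frac{28}{5} = 2 \cdot 84 = 168$)
$324 + y = 324 + 168 = 492$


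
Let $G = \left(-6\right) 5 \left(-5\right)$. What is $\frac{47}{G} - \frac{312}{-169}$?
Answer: $\frac{4211}{1950} \approx 2.1595$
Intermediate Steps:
$G = 150$ ($G = \left(-30\right) \left(-5\right) = 150$)
$\frac{47}{G} - \frac{312}{-169} = \frac{47}{150} - \frac{312}{-169} = 47 \cdot \frac{1}{150} - - \frac{24}{13} = \frac{47}{150} + \frac{24}{13} = \frac{4211}{1950}$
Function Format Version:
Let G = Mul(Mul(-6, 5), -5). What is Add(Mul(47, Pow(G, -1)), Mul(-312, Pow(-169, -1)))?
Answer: Rational(4211, 1950) ≈ 2.1595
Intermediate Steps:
G = 150 (G = Mul(-30, -5) = 150)
Add(Mul(47, Pow(G, -1)), Mul(-312, Pow(-169, -1))) = Add(Mul(47, Pow(150, -1)), Mul(-312, Pow(-169, -1))) = Add(Mul(47, Rational(1, 150)), Mul(-312, Rational(-1, 169))) = Add(Rational(47, 150), Rational(24, 13)) = Rational(4211, 1950)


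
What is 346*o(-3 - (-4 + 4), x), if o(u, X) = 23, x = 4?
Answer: 7958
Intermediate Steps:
346*o(-3 - (-4 + 4), x) = 346*23 = 7958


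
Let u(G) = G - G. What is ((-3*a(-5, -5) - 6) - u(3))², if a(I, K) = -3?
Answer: 9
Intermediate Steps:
u(G) = 0
((-3*a(-5, -5) - 6) - u(3))² = ((-3*(-3) - 6) - 1*0)² = ((9 - 6) + 0)² = (3 + 0)² = 3² = 9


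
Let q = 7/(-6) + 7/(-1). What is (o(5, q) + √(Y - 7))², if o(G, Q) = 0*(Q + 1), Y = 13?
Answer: 6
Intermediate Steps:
q = -49/6 (q = 7*(-⅙) + 7*(-1) = -7/6 - 7 = -49/6 ≈ -8.1667)
o(G, Q) = 0 (o(G, Q) = 0*(1 + Q) = 0)
(o(5, q) + √(Y - 7))² = (0 + √(13 - 7))² = (0 + √6)² = (√6)² = 6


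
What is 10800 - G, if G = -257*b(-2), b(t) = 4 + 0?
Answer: 11828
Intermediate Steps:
b(t) = 4
G = -1028 (G = -257*4 = -1028)
10800 - G = 10800 - 1*(-1028) = 10800 + 1028 = 11828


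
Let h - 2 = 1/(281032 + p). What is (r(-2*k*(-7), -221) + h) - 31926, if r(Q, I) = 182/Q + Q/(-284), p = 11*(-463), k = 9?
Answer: -11257647013549/352650042 ≈ -31923.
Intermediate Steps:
p = -5093
r(Q, I) = 182/Q - Q/284 (r(Q, I) = 182/Q + Q*(-1/284) = 182/Q - Q/284)
h = 551879/275939 (h = 2 + 1/(281032 - 5093) = 2 + 1/275939 = 551879/275939 ≈ 2.0000)
(r(-2*k*(-7), -221) + h) - 31926 = ((182/((-2*9*(-7))) - (-2*9)*(-7)/284) + 551879/275939) - 31926 = ((182/((-18*(-7))) - (-9)*(-7)/142) + 551879/275939) - 31926 = ((182/126 - 1/284*126) + 551879/275939) - 31926 = ((182*(1/126) - 63/142) + 551879/275939) - 31926 = ((13/9 - 63/142) + 551879/275939) - 31926 = (1279/1278 + 551879/275939) - 31926 = 1058227343/352650042 - 31926 = -11257647013549/352650042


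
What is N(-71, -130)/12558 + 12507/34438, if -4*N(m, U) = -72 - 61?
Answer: 45202277/123563544 ≈ 0.36582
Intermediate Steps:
N(m, U) = 133/4 (N(m, U) = -(-72 - 61)/4 = -¼*(-133) = 133/4)
N(-71, -130)/12558 + 12507/34438 = (133/4)/12558 + 12507/34438 = (133/4)*(1/12558) + 12507*(1/34438) = 19/7176 + 12507/34438 = 45202277/123563544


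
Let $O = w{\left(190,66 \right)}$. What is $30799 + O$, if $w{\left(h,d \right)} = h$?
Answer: $30989$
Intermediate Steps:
$O = 190$
$30799 + O = 30799 + 190 = 30989$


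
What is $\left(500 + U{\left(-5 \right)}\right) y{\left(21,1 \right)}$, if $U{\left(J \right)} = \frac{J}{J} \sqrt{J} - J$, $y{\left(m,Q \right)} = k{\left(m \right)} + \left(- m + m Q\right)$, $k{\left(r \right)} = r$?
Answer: $10605 + 21 i \sqrt{5} \approx 10605.0 + 46.957 i$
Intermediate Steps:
$y{\left(m,Q \right)} = Q m$ ($y{\left(m,Q \right)} = m + \left(- m + m Q\right) = m + \left(- m + Q m\right) = Q m$)
$U{\left(J \right)} = \sqrt{J} - J$ ($U{\left(J \right)} = 1 \sqrt{J} - J = \sqrt{J} - J$)
$\left(500 + U{\left(-5 \right)}\right) y{\left(21,1 \right)} = \left(500 + \left(\sqrt{-5} - -5\right)\right) 1 \cdot 21 = \left(500 + \left(i \sqrt{5} + 5\right)\right) 21 = \left(500 + \left(5 + i \sqrt{5}\right)\right) 21 = \left(505 + i \sqrt{5}\right) 21 = 10605 + 21 i \sqrt{5}$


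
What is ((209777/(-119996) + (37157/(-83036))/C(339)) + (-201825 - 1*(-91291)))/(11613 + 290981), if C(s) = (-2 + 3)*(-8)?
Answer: -2202752590763309/6030085882596928 ≈ -0.36529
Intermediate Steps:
C(s) = -8 (C(s) = 1*(-8) = -8)
((209777/(-119996) + (37157/(-83036))/C(339)) + (-201825 - 1*(-91291)))/(11613 + 290981) = ((209777/(-119996) + (37157/(-83036))/(-8)) + (-201825 - 1*(-91291)))/(11613 + 290981) = ((209777*(-1/119996) + (37157*(-1/83036))*(-⅛)) + (-201825 + 91291))/302594 = ((-209777/119996 - 37157/83036*(-⅛)) - 110534)*(1/302594) = ((-209777/119996 + 37157/664288) - 110534)*(1/302594) = (-33723413101/19927975712 - 110534)*(1/302594) = -2202752590763309/19927975712*1/302594 = -2202752590763309/6030085882596928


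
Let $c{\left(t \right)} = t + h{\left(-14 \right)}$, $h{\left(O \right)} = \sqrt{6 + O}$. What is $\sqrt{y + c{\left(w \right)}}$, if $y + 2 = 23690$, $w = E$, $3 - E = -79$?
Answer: $\sqrt{23770 + 2 i \sqrt{2}} \approx 154.18 + 0.0092 i$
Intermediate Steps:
$E = 82$ ($E = 3 - -79 = 3 + 79 = 82$)
$w = 82$
$y = 23688$ ($y = -2 + 23690 = 23688$)
$c{\left(t \right)} = t + 2 i \sqrt{2}$ ($c{\left(t \right)} = t + \sqrt{6 - 14} = t + \sqrt{-8} = t + 2 i \sqrt{2}$)
$\sqrt{y + c{\left(w \right)}} = \sqrt{23688 + \left(82 + 2 i \sqrt{2}\right)} = \sqrt{23770 + 2 i \sqrt{2}}$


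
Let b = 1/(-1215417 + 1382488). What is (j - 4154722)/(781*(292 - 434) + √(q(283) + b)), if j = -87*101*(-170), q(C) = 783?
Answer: 24651549980607572/1027424234028645 + 1330466*√21855659176174/1027424234028645 ≈ 24.000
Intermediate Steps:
j = 1493790 (j = -8787*(-170) = 1493790)
b = 1/167071 ≈ 5.9855e-6
(j - 4154722)/(781*(292 - 434) + √(q(283) + b)) = (1493790 - 4154722)/(781*(292 - 434) + √(783 + 1/167071)) = -2660932/(781*(-142) + √(130816594/167071)) = -2660932/(-110902 + √21855659176174/167071)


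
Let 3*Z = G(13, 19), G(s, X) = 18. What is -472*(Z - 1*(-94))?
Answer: -47200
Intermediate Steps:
Z = 6 (Z = (⅓)*18 = 6)
-472*(Z - 1*(-94)) = -472*(6 - 1*(-94)) = -472*(6 + 94) = -472*100 = -47200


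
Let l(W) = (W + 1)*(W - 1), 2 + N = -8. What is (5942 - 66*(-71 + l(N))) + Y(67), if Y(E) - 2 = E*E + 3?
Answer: 8588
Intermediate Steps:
Y(E) = 5 + E² (Y(E) = 2 + (E*E + 3) = 2 + (E² + 3) = 2 + (3 + E²) = 5 + E²)
N = -10 (N = -2 - 8 = -10)
l(W) = (1 + W)*(-1 + W)
(5942 - 66*(-71 + l(N))) + Y(67) = (5942 - 66*(-71 + (-1 + (-10)²))) + (5 + 67²) = (5942 - 66*(-71 + (-1 + 100))) + (5 + 4489) = (5942 - 66*(-71 + 99)) + 4494 = (5942 - 66*28) + 4494 = (5942 - 1848) + 4494 = 4094 + 4494 = 8588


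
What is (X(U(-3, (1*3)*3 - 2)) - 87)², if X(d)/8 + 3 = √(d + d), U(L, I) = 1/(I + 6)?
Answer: 160301/13 - 1776*√26/13 ≈ 11634.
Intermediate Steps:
U(L, I) = 1/(6 + I)
X(d) = -24 + 8*√2*√d (X(d) = -24 + 8*√(d + d) = -24 + 8*√(2*d) = -24 + 8*(√2*√d) = -24 + 8*√2*√d)
(X(U(-3, (1*3)*3 - 2)) - 87)² = ((-24 + 8*√2*√(1/(6 + ((1*3)*3 - 2)))) - 87)² = ((-24 + 8*√2*√(1/(6 + (3*3 - 2)))) - 87)² = ((-24 + 8*√2*√(1/(6 + (9 - 2)))) - 87)² = ((-24 + 8*√2*√(1/(6 + 7))) - 87)² = ((-24 + 8*√2*√(1/13)) - 87)² = ((-24 + 8*√2*(√13/13)) - 87)² = ((-24 + 8*√26/13) - 87)² = (-111 + 8*√26/13)²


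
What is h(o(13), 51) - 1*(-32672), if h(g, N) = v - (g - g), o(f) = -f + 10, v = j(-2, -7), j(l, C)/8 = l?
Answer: 32656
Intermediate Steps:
j(l, C) = 8*l
v = -16 (v = 8*(-2) = -16)
o(f) = 10 - f
h(g, N) = -16 (h(g, N) = -16 - (g - g) = -16 - 1*0 = -16 + 0 = -16)
h(o(13), 51) - 1*(-32672) = -16 - 1*(-32672) = -16 + 32672 = 32656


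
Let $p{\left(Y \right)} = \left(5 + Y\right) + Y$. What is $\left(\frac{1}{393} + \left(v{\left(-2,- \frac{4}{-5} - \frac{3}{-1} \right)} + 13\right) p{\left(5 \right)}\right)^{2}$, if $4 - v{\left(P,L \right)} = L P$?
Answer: $\frac{21030220324}{154449} \approx 1.3616 \cdot 10^{5}$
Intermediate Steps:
$v{\left(P,L \right)} = 4 - L P$
$p{\left(Y \right)} = 5 + 2 Y$
$\left(\frac{1}{393} + \left(v{\left(-2,- \frac{4}{-5} - \frac{3}{-1} \right)} + 13\right) p{\left(5 \right)}\right)^{2} = \left(\frac{1}{393} + \left(\left(4 - \left(- \frac{4}{-5} - \frac{3}{-1}\right) \left(-2\right)\right) + 13\right) \left(5 + 2 \cdot 5\right)\right)^{2} = \left(\frac{1}{393} + \left(\left(4 - \left(\left(-4\right) \left(- \frac{1}{5}\right) - -3\right) \left(-2\right)\right) + 13\right) \left(5 + 10\right)\right)^{2} = \left(\frac{1}{393} + \left(\left(4 - \left(\frac{4}{5} + 3\right) \left(-2\right)\right) + 13\right) 15\right)^{2} = \left(\frac{1}{393} + \left(\left(4 - \frac{19}{5} \left(-2\right)\right) + 13\right) 15\right)^{2} = \left(\frac{1}{393} + \left(\left(4 + \frac{38}{5}\right) + 13\right) 15\right)^{2} = \left(\frac{1}{393} + \left(\frac{58}{5} + 13\right) 15\right)^{2} = \left(\frac{1}{393} + \frac{123}{5} \cdot 15\right)^{2} = \left(\frac{1}{393} + 369\right)^{2} = \left(\frac{145018}{393}\right)^{2} = \frac{21030220324}{154449}$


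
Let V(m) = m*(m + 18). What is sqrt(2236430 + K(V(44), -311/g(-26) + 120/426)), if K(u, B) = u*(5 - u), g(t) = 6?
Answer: I*sqrt(5191914) ≈ 2278.6*I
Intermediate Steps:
V(m) = m*(18 + m)
sqrt(2236430 + K(V(44), -311/g(-26) + 120/426)) = sqrt(2236430 + (44*(18 + 44))*(5 - 44*(18 + 44))) = sqrt(2236430 + (44*62)*(5 - 44*62)) = sqrt(2236430 + 2728*(5 - 1*2728)) = sqrt(2236430 + 2728*(5 - 2728)) = sqrt(2236430 + 2728*(-2723)) = sqrt(2236430 - 7428344) = sqrt(-5191914) = I*sqrt(5191914)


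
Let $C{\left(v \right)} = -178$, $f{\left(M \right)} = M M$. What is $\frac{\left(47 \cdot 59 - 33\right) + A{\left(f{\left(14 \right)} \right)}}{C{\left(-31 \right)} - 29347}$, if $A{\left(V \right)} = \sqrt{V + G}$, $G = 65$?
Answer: $- \frac{548}{5905} - \frac{3 \sqrt{29}}{29525} \approx -0.09335$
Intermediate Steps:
$f{\left(M \right)} = M^{2}$
$A{\left(V \right)} = \sqrt{65 + V}$ ($A{\left(V \right)} = \sqrt{V + 65} = \sqrt{65 + V}$)
$\frac{\left(47 \cdot 59 - 33\right) + A{\left(f{\left(14 \right)} \right)}}{C{\left(-31 \right)} - 29347} = \frac{\left(47 \cdot 59 - 33\right) + \sqrt{65 + 14^{2}}}{-178 - 29347} = \frac{\left(2773 - 33\right) + \sqrt{65 + 196}}{-29525} = \left(2740 + \sqrt{261}\right) \left(- \frac{1}{29525}\right) = \left(2740 + 3 \sqrt{29}\right) \left(- \frac{1}{29525}\right) = - \frac{548}{5905} - \frac{3 \sqrt{29}}{29525}$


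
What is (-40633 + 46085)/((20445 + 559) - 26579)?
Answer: -5452/5575 ≈ -0.97794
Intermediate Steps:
(-40633 + 46085)/((20445 + 559) - 26579) = 5452/(21004 - 26579) = 5452/(-5575) = 5452*(-1/5575) = -5452/5575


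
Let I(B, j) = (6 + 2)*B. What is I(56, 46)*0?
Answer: 0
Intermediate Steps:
I(B, j) = 8*B
I(56, 46)*0 = (8*56)*0 = 448*0 = 0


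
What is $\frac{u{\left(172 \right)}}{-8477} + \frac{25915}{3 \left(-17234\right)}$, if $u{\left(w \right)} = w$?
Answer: $- \frac{32653457}{62611122} \approx -0.52153$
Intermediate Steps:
$\frac{u{\left(172 \right)}}{-8477} + \frac{25915}{3 \left(-17234\right)} = \frac{172}{-8477} + \frac{25915}{3 \left(-17234\right)} = 172 \left(- \frac{1}{8477}\right) + \frac{25915}{-51702} = - \frac{172}{8477} + 25915 \left(- \frac{1}{51702}\right) = - \frac{172}{8477} - \frac{25915}{51702} = - \frac{32653457}{62611122}$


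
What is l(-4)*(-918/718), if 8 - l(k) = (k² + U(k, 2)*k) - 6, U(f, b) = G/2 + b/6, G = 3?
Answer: -2448/359 ≈ -6.8189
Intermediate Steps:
U(f, b) = 3/2 + b/6
l(k) = 14 - k² - 11*k/6 (l(k) = 8 - ((k² + (3/2 + (⅙)*2)*k) - 6) = 8 - ((k² + (3/2 + ⅓)*k) - 6) = 8 - ((k² + 11*k/6) - 6) = 8 - (-6 + k² + 11*k/6) = 8 + (6 - k² - 11*k/6) = 14 - k² - 11*k/6)
l(-4)*(-918/718) = (14 - 1*(-4)² - 11/6*(-4))*(-918/718) = (14 - 1*16 + 22/3)*(-918*1/718) = (14 - 16 + 22/3)*(-459/359) = (16/3)*(-459/359) = -2448/359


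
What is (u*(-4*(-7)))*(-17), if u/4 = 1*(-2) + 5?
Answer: -5712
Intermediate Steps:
u = 12 (u = 4*(1*(-2) + 5) = 4*(-2 + 5) = 4*3 = 12)
(u*(-4*(-7)))*(-17) = (12*(-4*(-7)))*(-17) = (12*28)*(-17) = 336*(-17) = -5712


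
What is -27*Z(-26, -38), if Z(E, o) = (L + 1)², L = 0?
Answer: -27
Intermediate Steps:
Z(E, o) = 1 (Z(E, o) = (0 + 1)² = 1² = 1)
-27*Z(-26, -38) = -27*1 = -27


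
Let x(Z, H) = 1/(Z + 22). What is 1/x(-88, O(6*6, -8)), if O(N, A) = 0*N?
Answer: -66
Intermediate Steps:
O(N, A) = 0
x(Z, H) = 1/(22 + Z)
1/x(-88, O(6*6, -8)) = 1/(1/(22 - 88)) = 1/(1/(-66)) = 1/(-1/66) = -66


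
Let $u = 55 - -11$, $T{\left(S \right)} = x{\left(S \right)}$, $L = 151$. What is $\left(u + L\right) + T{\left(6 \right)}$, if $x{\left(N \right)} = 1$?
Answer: $218$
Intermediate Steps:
$T{\left(S \right)} = 1$
$u = 66$ ($u = 55 + 11 = 66$)
$\left(u + L\right) + T{\left(6 \right)} = \left(66 + 151\right) + 1 = 217 + 1 = 218$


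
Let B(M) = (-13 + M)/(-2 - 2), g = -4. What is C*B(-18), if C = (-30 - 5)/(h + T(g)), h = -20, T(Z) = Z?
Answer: 1085/96 ≈ 11.302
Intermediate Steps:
B(M) = 13/4 - M/4 (B(M) = (-13 + M)/(-4) = (-13 + M)*(-¼) = 13/4 - M/4)
C = 35/24 (C = (-30 - 5)/(-20 - 4) = -35/(-24) = -35*(-1/24) = 35/24 ≈ 1.4583)
C*B(-18) = 35*(13/4 - ¼*(-18))/24 = 35*(13/4 + 9/2)/24 = (35/24)*(31/4) = 1085/96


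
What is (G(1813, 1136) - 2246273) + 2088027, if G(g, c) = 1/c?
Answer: -179767455/1136 ≈ -1.5825e+5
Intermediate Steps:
(G(1813, 1136) - 2246273) + 2088027 = (1/1136 - 2246273) + 2088027 = -2551766127/1136 + 2088027 = -179767455/1136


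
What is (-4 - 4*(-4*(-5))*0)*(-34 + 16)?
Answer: 72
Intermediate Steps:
(-4 - 4*(-4*(-5))*0)*(-34 + 16) = (-4 - 80*0)*(-18) = (-4 - 4*0)*(-18) = (-4 + 0)*(-18) = -4*(-18) = 72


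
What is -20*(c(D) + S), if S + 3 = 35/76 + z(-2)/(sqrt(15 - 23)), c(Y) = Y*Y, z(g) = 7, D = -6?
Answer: -12715/19 + 35*I*sqrt(2) ≈ -669.21 + 49.497*I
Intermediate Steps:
c(Y) = Y**2
S = -193/76 - 7*I*sqrt(2)/4 (S = -3 + (35/76 + 7/(sqrt(15 - 23))) = -3 + (35*(1/76) + 7/(sqrt(-8))) = -3 + (35/76 + 7/((2*I*sqrt(2)))) = -3 + (35/76 + 7*(-I*sqrt(2)/4)) = -3 + (35/76 - 7*I*sqrt(2)/4) = -193/76 - 7*I*sqrt(2)/4 ≈ -2.5395 - 2.4749*I)
-20*(c(D) + S) = -20*((-6)**2 + (-193/76 - 7*I*sqrt(2)/4)) = -20*(36 + (-193/76 - 7*I*sqrt(2)/4)) = -20*(2543/76 - 7*I*sqrt(2)/4) = -12715/19 + 35*I*sqrt(2)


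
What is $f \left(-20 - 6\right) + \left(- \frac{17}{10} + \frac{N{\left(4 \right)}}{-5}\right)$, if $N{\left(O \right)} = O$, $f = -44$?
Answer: $\frac{2283}{2} \approx 1141.5$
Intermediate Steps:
$f \left(-20 - 6\right) + \left(- \frac{17}{10} + \frac{N{\left(4 \right)}}{-5}\right) = - 44 \left(-20 - 6\right) + \left(- \frac{17}{10} + \frac{4}{-5}\right) = \left(-44\right) \left(-26\right) + \left(\left(-17\right) \frac{1}{10} + 4 \left(- \frac{1}{5}\right)\right) = 1144 - \frac{5}{2} = \frac{2283}{2}$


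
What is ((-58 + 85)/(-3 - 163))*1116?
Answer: -15066/83 ≈ -181.52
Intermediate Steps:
((-58 + 85)/(-3 - 163))*1116 = (27/(-166))*1116 = (27*(-1/166))*1116 = -27/166*1116 = -15066/83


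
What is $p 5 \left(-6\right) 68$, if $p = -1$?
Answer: $2040$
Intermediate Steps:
$p 5 \left(-6\right) 68 = - 5 \left(-6\right) 68 = \left(-1\right) \left(-30\right) 68 = 30 \cdot 68 = 2040$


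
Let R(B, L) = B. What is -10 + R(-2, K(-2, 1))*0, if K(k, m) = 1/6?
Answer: -10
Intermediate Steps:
K(k, m) = ⅙
-10 + R(-2, K(-2, 1))*0 = -10 - 2*0 = -10 + 0 = -10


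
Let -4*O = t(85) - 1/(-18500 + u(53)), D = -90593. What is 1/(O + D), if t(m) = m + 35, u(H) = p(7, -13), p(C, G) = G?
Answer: -74052/6710814397 ≈ -1.1035e-5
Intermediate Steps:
u(H) = -13
t(m) = 35 + m
O = -2221561/74052 (O = -((35 + 85) - 1/(-18500 - 13))/4 = -(120 - 1/(-18513))/4 = -(120 - 1*(-1/18513))/4 = -(120 + 1/18513)/4 = -1/4*2221561/18513 = -2221561/74052 ≈ -30.000)
1/(O + D) = 1/(-2221561/74052 - 90593) = 1/(-6710814397/74052) = -74052/6710814397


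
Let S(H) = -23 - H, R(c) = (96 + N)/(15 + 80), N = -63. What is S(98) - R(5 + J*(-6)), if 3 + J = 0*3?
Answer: -11528/95 ≈ -121.35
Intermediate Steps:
J = -3 (J = -3 + 0*3 = -3 + 0 = -3)
R(c) = 33/95 (R(c) = (96 - 63)/(15 + 80) = 33/95)
S(98) - R(5 + J*(-6)) = (-23 - 1*98) - 1*33/95 = (-23 - 98) - 33/95 = -121 - 33/95 = -11528/95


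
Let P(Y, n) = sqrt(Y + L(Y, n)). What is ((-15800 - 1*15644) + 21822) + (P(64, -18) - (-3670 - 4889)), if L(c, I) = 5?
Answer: -1063 + sqrt(69) ≈ -1054.7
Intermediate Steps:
P(Y, n) = sqrt(5 + Y) (P(Y, n) = sqrt(Y + 5) = sqrt(5 + Y))
((-15800 - 1*15644) + 21822) + (P(64, -18) - (-3670 - 4889)) = ((-15800 - 1*15644) + 21822) + (sqrt(5 + 64) - (-3670 - 4889)) = ((-15800 - 15644) + 21822) + (sqrt(69) - 1*(-8559)) = (-31444 + 21822) + (sqrt(69) + 8559) = -9622 + (8559 + sqrt(69)) = -1063 + sqrt(69)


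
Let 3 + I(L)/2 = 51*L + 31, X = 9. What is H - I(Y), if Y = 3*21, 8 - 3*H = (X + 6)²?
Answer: -19663/3 ≈ -6554.3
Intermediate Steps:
H = -217/3 (H = 8/3 - (9 + 6)²/3 = 8/3 - ⅓*15² = 8/3 - ⅓*225 = 8/3 - 75 = -217/3 ≈ -72.333)
Y = 63
I(L) = 56 + 102*L (I(L) = -6 + 2*(51*L + 31) = -6 + 2*(31 + 51*L) = -6 + (62 + 102*L) = 56 + 102*L)
H - I(Y) = -217/3 - (56 + 102*63) = -217/3 - (56 + 6426) = -217/3 - 1*6482 = -217/3 - 6482 = -19663/3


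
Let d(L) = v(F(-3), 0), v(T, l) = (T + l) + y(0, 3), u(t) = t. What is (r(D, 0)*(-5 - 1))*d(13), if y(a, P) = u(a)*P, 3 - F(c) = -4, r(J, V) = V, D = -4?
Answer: 0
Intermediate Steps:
F(c) = 7 (F(c) = 3 - 1*(-4) = 3 + 4 = 7)
y(a, P) = P*a (y(a, P) = a*P = P*a)
v(T, l) = T + l (v(T, l) = (T + l) + 3*0 = (T + l) + 0 = T + l)
d(L) = 7 (d(L) = 7 + 0 = 7)
(r(D, 0)*(-5 - 1))*d(13) = (0*(-5 - 1))*7 = (0*(-6))*7 = 0*7 = 0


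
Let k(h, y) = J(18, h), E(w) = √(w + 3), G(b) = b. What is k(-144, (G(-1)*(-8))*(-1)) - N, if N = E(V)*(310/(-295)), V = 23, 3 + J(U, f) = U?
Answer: 15 + 62*√26/59 ≈ 20.358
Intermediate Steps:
J(U, f) = -3 + U
E(w) = √(3 + w)
k(h, y) = 15 (k(h, y) = -3 + 18 = 15)
N = -62*√26/59 (N = √(3 + 23)*(310/(-295)) = √26*(310*(-1/295)) = √26*(-62/59) = -62*√26/59 ≈ -5.3583)
k(-144, (G(-1)*(-8))*(-1)) - N = 15 - (-62)*√26/59 = 15 + 62*√26/59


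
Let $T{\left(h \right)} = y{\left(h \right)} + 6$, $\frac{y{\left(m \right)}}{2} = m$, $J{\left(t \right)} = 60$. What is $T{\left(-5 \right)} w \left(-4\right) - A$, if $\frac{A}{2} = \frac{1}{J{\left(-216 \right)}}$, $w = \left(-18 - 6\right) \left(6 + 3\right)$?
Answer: $- \frac{103681}{30} \approx -3456.0$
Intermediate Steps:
$w = -216$ ($w = \left(-24\right) 9 = -216$)
$y{\left(m \right)} = 2 m$
$T{\left(h \right)} = 6 + 2 h$ ($T{\left(h \right)} = 2 h + 6 = 6 + 2 h$)
$A = \frac{1}{30}$ ($A = \frac{2}{60} = 2 \cdot \frac{1}{60} = \frac{1}{30} \approx 0.033333$)
$T{\left(-5 \right)} w \left(-4\right) - A = \left(6 + 2 \left(-5\right)\right) \left(-216\right) \left(-4\right) - \frac{1}{30} = \left(6 - 10\right) \left(-216\right) \left(-4\right) - \frac{1}{30} = \left(-4\right) \left(-216\right) \left(-4\right) - \frac{1}{30} = 864 \left(-4\right) - \frac{1}{30} = -3456 - \frac{1}{30} = - \frac{103681}{30}$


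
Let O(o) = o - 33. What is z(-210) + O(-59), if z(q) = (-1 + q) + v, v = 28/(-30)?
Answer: -4559/15 ≈ -303.93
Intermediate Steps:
O(o) = -33 + o
v = -14/15 (v = 28*(-1/30) = -14/15 ≈ -0.93333)
z(q) = -29/15 + q (z(q) = (-1 + q) - 14/15 = -29/15 + q)
z(-210) + O(-59) = (-29/15 - 210) + (-33 - 59) = -3179/15 - 92 = -4559/15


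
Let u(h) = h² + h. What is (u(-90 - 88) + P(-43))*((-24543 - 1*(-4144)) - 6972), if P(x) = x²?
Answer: -912959705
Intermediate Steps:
u(h) = h + h²
(u(-90 - 88) + P(-43))*((-24543 - 1*(-4144)) - 6972) = ((-90 - 88)*(1 + (-90 - 88)) + (-43)²)*((-24543 - 1*(-4144)) - 6972) = (-178*(1 - 178) + 1849)*((-24543 + 4144) - 6972) = (-178*(-177) + 1849)*(-20399 - 6972) = (31506 + 1849)*(-27371) = 33355*(-27371) = -912959705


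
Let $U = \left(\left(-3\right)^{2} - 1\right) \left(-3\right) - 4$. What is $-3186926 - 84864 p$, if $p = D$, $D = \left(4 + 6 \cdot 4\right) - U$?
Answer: $-7939310$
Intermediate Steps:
$U = -28$ ($U = \left(9 - 1\right) \left(-3\right) - 4 = 8 \left(-3\right) - 4 = -24 - 4 = -28$)
$D = 56$ ($D = \left(4 + 6 \cdot 4\right) - -28 = \left(4 + 24\right) + 28 = 28 + 28 = 56$)
$p = 56$
$-3186926 - 84864 p = -3186926 - 4752384 = -7939310$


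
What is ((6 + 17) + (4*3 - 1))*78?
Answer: 2652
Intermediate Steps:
((6 + 17) + (4*3 - 1))*78 = (23 + (12 - 1))*78 = (23 + 11)*78 = 34*78 = 2652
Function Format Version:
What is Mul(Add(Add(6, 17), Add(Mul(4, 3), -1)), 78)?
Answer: 2652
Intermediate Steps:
Mul(Add(Add(6, 17), Add(Mul(4, 3), -1)), 78) = Mul(Add(23, Add(12, -1)), 78) = Mul(Add(23, 11), 78) = Mul(34, 78) = 2652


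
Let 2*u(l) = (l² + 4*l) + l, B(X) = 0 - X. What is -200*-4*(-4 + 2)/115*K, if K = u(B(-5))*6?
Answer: -48000/23 ≈ -2087.0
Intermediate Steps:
B(X) = -X
u(l) = l²/2 + 5*l/2 (u(l) = ((l² + 4*l) + l)/2 = (l² + 5*l)/2 = l²/2 + 5*l/2)
K = 150 (K = ((-1*(-5))*(5 - 1*(-5))/2)*6 = ((½)*5*(5 + 5))*6 = ((½)*5*10)*6 = 25*6 = 150)
-200*-4*(-4 + 2)/115*K = -200*-4*(-4 + 2)/115*150 = -200*-4*(-2)*(1/115)*150 = -200*8*(1/115)*150 = -320*150/23 = -200*240/23 = -48000/23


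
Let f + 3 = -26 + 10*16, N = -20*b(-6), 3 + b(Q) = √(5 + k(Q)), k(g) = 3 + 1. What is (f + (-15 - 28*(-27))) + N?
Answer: 872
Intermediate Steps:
k(g) = 4
b(Q) = 0 (b(Q) = -3 + √(5 + 4) = -3 + √9 = -3 + 3 = 0)
N = 0 (N = -20*0 = 0)
f = 131 (f = -3 + (-26 + 10*16) = -3 + (-26 + 160) = -3 + 134 = 131)
(f + (-15 - 28*(-27))) + N = (131 + (-15 - 28*(-27))) + 0 = (131 + (-15 + 756)) + 0 = (131 + 741) + 0 = 872 + 0 = 872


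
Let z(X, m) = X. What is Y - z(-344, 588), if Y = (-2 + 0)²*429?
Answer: 2060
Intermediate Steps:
Y = 1716 (Y = (-2)²*429 = 4*429 = 1716)
Y - z(-344, 588) = 1716 - 1*(-344) = 1716 + 344 = 2060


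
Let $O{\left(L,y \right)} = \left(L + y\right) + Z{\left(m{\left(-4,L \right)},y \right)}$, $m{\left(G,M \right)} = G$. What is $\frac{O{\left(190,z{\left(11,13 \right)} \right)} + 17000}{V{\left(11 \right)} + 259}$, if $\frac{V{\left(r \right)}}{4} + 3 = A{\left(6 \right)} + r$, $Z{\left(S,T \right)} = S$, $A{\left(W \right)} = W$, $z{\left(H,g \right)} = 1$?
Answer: $\frac{5729}{105} \approx 54.562$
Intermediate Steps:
$V{\left(r \right)} = 12 + 4 r$ ($V{\left(r \right)} = -12 + 4 \left(6 + r\right) = -12 + \left(24 + 4 r\right) = 12 + 4 r$)
$O{\left(L,y \right)} = -4 + L + y$ ($O{\left(L,y \right)} = \left(L + y\right) - 4 = -4 + L + y$)
$\frac{O{\left(190,z{\left(11,13 \right)} \right)} + 17000}{V{\left(11 \right)} + 259} = \frac{\left(-4 + 190 + 1\right) + 17000}{\left(12 + 4 \cdot 11\right) + 259} = \frac{187 + 17000}{\left(12 + 44\right) + 259} = \frac{17187}{56 + 259} = \frac{17187}{315} = 17187 \cdot \frac{1}{315} = \frac{5729}{105}$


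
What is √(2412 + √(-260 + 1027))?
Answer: √(2412 + √767) ≈ 49.393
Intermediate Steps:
√(2412 + √(-260 + 1027)) = √(2412 + √767)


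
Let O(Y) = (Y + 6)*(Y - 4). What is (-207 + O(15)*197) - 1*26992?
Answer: 18308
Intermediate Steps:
O(Y) = (-4 + Y)*(6 + Y) (O(Y) = (6 + Y)*(-4 + Y) = (-4 + Y)*(6 + Y))
(-207 + O(15)*197) - 1*26992 = (-207 + (-24 + 15² + 2*15)*197) - 1*26992 = (-207 + (-24 + 225 + 30)*197) - 26992 = (-207 + 231*197) - 26992 = (-207 + 45507) - 26992 = 45300 - 26992 = 18308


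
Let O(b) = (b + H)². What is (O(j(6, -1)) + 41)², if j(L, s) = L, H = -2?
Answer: 3249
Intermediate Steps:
O(b) = (-2 + b)² (O(b) = (b - 2)² = (-2 + b)²)
(O(j(6, -1)) + 41)² = ((-2 + 6)² + 41)² = (4² + 41)² = (16 + 41)² = 57² = 3249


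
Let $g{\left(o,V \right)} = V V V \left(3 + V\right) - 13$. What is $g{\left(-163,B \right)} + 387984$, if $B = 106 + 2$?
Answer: $140216003$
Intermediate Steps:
$B = 108$
$g{\left(o,V \right)} = -13 + V^{3} \left(3 + V\right)$ ($g{\left(o,V \right)} = V V^{2} \left(3 + V\right) - 13 = V^{3} \left(3 + V\right) - 13 = -13 + V^{3} \left(3 + V\right)$)
$g{\left(-163,B \right)} + 387984 = \left(-13 + 108^{4} + 3 \cdot 108^{3}\right) + 387984 = \left(-13 + 136048896 + 3 \cdot 1259712\right) + 387984 = \left(-13 + 136048896 + 3779136\right) + 387984 = 139828019 + 387984 = 140216003$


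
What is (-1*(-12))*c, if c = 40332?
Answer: 483984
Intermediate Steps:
(-1*(-12))*c = -1*(-12)*40332 = 12*40332 = 483984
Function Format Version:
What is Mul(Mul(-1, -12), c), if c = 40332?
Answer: 483984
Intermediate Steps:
Mul(Mul(-1, -12), c) = Mul(Mul(-1, -12), 40332) = Mul(12, 40332) = 483984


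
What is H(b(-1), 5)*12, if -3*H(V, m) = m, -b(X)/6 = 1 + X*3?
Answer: -20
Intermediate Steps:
b(X) = -6 - 18*X (b(X) = -6*(1 + X*3) = -6*(1 + 3*X) = -6 - 18*X)
H(V, m) = -m/3
H(b(-1), 5)*12 = -1/3*5*12 = -5/3*12 = -20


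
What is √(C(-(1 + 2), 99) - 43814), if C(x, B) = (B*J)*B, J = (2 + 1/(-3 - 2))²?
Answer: I*√301469/5 ≈ 109.81*I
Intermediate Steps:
J = 81/25 (J = (2 + 1/(-5))² = (2 - ⅕)² = (9/5)² = 81/25 ≈ 3.2400)
C(x, B) = 81*B²/25 (C(x, B) = (B*(81/25))*B = (81*B/25)*B = 81*B²/25)
√(C(-(1 + 2), 99) - 43814) = √((81/25)*99² - 43814) = √((81/25)*9801 - 43814) = √(793881/25 - 43814) = √(-301469/25) = I*√301469/5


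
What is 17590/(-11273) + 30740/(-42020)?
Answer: -54283191/23684573 ≈ -2.2919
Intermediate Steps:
17590/(-11273) + 30740/(-42020) = 17590*(-1/11273) + 30740*(-1/42020) = -17590/11273 - 1537/2101 = -54283191/23684573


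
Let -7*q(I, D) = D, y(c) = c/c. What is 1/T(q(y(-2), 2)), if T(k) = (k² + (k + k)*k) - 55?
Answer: -49/2683 ≈ -0.018263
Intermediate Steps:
y(c) = 1
q(I, D) = -D/7
T(k) = -55 + 3*k² (T(k) = (k² + (2*k)*k) - 55 = (k² + 2*k²) - 55 = 3*k² - 55 = -55 + 3*k²)
1/T(q(y(-2), 2)) = 1/(-55 + 3*(-⅐*2)²) = 1/(-55 + 3*(-2/7)²) = 1/(-55 + 3*(4/49)) = 1/(-55 + 12/49) = 1/(-2683/49) = -49/2683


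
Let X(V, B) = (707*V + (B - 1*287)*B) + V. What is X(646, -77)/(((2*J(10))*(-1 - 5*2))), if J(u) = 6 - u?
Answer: 121349/22 ≈ 5515.9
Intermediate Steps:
X(V, B) = 708*V + B*(-287 + B) (X(V, B) = (707*V + (B - 287)*B) + V = (707*V + (-287 + B)*B) + V = (707*V + B*(-287 + B)) + V = 708*V + B*(-287 + B))
X(646, -77)/(((2*J(10))*(-1 - 5*2))) = ((-77)**2 - 287*(-77) + 708*646)/(((2*(6 - 1*10))*(-1 - 5*2))) = (5929 + 22099 + 457368)/(((2*(6 - 10))*(-1 - 10))) = 485396/(((2*(-4))*(-11))) = 485396/((-8*(-11))) = 485396/88 = 485396*(1/88) = 121349/22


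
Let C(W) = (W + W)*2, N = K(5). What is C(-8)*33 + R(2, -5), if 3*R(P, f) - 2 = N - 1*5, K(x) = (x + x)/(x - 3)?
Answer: -3166/3 ≈ -1055.3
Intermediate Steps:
K(x) = 2*x/(-3 + x) (K(x) = (2*x)/(-3 + x) = 2*x/(-3 + x))
N = 5 (N = 2*5/(-3 + 5) = 2*5/2 = 2*5*(1/2) = 5)
C(W) = 4*W (C(W) = (2*W)*2 = 4*W)
R(P, f) = 2/3 (R(P, f) = 2/3 + (5 - 1*5)/3 = 2/3 + (5 - 5)/3 = 2/3 + (1/3)*0 = 2/3 + 0 = 2/3)
C(-8)*33 + R(2, -5) = (4*(-8))*33 + 2/3 = -32*33 + 2/3 = -1056 + 2/3 = -3166/3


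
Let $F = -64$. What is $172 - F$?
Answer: $236$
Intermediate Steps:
$172 - F = 172 - -64 = 172 + 64 = 236$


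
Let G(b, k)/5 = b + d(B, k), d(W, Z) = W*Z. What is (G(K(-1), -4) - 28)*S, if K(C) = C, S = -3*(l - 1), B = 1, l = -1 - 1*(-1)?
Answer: -159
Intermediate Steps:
l = 0 (l = -1 + 1 = 0)
S = 3 (S = -3*(0 - 1) = -3*(-1) = 3)
G(b, k) = 5*b + 5*k (G(b, k) = 5*(b + 1*k) = 5*(b + k) = 5*b + 5*k)
(G(K(-1), -4) - 28)*S = ((5*(-1) + 5*(-4)) - 28)*3 = ((-5 - 20) - 28)*3 = (-25 - 28)*3 = -53*3 = -159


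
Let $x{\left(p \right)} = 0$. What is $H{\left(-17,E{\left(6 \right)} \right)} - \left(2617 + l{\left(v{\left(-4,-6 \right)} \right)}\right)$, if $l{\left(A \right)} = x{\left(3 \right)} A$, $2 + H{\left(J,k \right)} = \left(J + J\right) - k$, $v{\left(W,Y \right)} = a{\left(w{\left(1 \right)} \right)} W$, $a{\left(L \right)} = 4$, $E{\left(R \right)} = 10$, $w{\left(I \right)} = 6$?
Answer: $-2663$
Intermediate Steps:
$v{\left(W,Y \right)} = 4 W$
$H{\left(J,k \right)} = -2 - k + 2 J$ ($H{\left(J,k \right)} = -2 + \left(\left(J + J\right) - k\right) = -2 + \left(2 J - k\right) = -2 + \left(- k + 2 J\right) = -2 - k + 2 J$)
$l{\left(A \right)} = 0$ ($l{\left(A \right)} = 0 A = 0$)
$H{\left(-17,E{\left(6 \right)} \right)} - \left(2617 + l{\left(v{\left(-4,-6 \right)} \right)}\right) = \left(-2 - 10 + 2 \left(-17\right)\right) - 2617 = \left(-2 - 10 - 34\right) + \left(-2617 + 0\right) = -46 - 2617 = -2663$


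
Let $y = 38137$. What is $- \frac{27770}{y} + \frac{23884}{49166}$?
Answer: $- \frac{227237856}{937521871} \approx -0.24238$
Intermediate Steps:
$- \frac{27770}{y} + \frac{23884}{49166} = - \frac{27770}{38137} + \frac{23884}{49166} = \left(-27770\right) \frac{1}{38137} + 23884 \cdot \frac{1}{49166} = - \frac{27770}{38137} + \frac{11942}{24583} = - \frac{227237856}{937521871}$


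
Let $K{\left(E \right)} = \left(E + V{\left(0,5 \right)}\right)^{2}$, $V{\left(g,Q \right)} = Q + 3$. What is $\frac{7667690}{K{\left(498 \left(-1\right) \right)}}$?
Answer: $\frac{766769}{24010} \approx 31.935$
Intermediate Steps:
$V{\left(g,Q \right)} = 3 + Q$
$K{\left(E \right)} = \left(8 + E\right)^{2}$ ($K{\left(E \right)} = \left(E + \left(3 + 5\right)\right)^{2} = \left(E + 8\right)^{2} = \left(8 + E\right)^{2}$)
$\frac{7667690}{K{\left(498 \left(-1\right) \right)}} = \frac{7667690}{\left(8 + 498 \left(-1\right)\right)^{2}} = \frac{7667690}{\left(8 - 498\right)^{2}} = \frac{7667690}{\left(-490\right)^{2}} = \frac{7667690}{240100} = 7667690 \cdot \frac{1}{240100} = \frac{766769}{24010}$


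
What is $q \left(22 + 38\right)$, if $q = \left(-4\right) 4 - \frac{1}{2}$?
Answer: $-990$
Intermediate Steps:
$q = - \frac{33}{2}$ ($q = -16 - \frac{1}{2} = - \frac{33}{2} \approx -16.5$)
$q \left(22 + 38\right) = - \frac{33 \left(22 + 38\right)}{2} = \left(- \frac{33}{2}\right) 60 = -990$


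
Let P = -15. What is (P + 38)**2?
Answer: 529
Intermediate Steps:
(P + 38)**2 = (-15 + 38)**2 = 23**2 = 529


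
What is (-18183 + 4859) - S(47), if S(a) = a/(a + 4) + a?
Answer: -681968/51 ≈ -13372.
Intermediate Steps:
S(a) = a + a/(4 + a) (S(a) = a/(4 + a) + a = a + a/(4 + a))
(-18183 + 4859) - S(47) = (-18183 + 4859) - 47*(5 + 47)/(4 + 47) = -13324 - 47*52/51 = -13324 - 1*2444/51 = -13324 - 2444/51 = -681968/51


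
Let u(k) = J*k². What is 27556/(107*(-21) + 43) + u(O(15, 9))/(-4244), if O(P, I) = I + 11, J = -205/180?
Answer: -65218286/5261499 ≈ -12.395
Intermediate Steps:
J = -41/36 (J = -205*1/180 = -41/36 ≈ -1.1389)
O(P, I) = 11 + I
u(k) = -41*k²/36
27556/(107*(-21) + 43) + u(O(15, 9))/(-4244) = 27556/(107*(-21) + 43) - 41*(11 + 9)²/36/(-4244) = 27556/(-2247 + 43) - 41/36*20²*(-1/4244) = 27556/(-2204) - 41/36*400*(-1/4244) = 27556*(-1/2204) - 4100/9*(-1/4244) = -6889/551 + 1025/9549 = -65218286/5261499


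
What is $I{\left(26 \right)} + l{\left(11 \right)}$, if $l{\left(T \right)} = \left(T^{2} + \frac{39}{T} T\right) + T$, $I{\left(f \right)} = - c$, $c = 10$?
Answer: $161$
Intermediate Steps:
$I{\left(f \right)} = -10$ ($I{\left(f \right)} = \left(-1\right) 10 = -10$)
$l{\left(T \right)} = 39 + T + T^{2}$ ($l{\left(T \right)} = \left(T^{2} + 39\right) + T = \left(39 + T^{2}\right) + T = 39 + T + T^{2}$)
$I{\left(26 \right)} + l{\left(11 \right)} = -10 + \left(39 + 11 + 11^{2}\right) = -10 + \left(39 + 11 + 121\right) = -10 + 171 = 161$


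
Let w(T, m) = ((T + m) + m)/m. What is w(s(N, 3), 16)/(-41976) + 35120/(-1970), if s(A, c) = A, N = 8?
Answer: -294840409/16538544 ≈ -17.827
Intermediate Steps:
w(T, m) = (T + 2*m)/m
w(s(N, 3), 16)/(-41976) + 35120/(-1970) = (2 + 8/16)/(-41976) + 35120/(-1970) = (2 + 8*(1/16))*(-1/41976) + 35120*(-1/1970) = (2 + ½)*(-1/41976) - 3512/197 = (5/2)*(-1/41976) - 3512/197 = -5/83952 - 3512/197 = -294840409/16538544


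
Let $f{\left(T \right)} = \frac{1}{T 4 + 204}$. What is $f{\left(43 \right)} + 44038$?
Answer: $\frac{16558289}{376} \approx 44038.0$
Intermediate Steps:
$f{\left(T \right)} = \frac{1}{204 + 4 T}$ ($f{\left(T \right)} = \frac{1}{4 T + 204} = \frac{1}{204 + 4 T}$)
$f{\left(43 \right)} + 44038 = \frac{1}{4 \left(51 + 43\right)} + 44038 = \frac{1}{4 \cdot 94} + 44038 = \frac{1}{4} \cdot \frac{1}{94} + 44038 = \frac{1}{376} + 44038 = \frac{16558289}{376}$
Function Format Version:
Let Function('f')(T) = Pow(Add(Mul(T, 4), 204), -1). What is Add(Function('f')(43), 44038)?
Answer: Rational(16558289, 376) ≈ 44038.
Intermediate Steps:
Function('f')(T) = Pow(Add(204, Mul(4, T)), -1) (Function('f')(T) = Pow(Add(Mul(4, T), 204), -1) = Pow(Add(204, Mul(4, T)), -1))
Add(Function('f')(43), 44038) = Add(Mul(Rational(1, 4), Pow(Add(51, 43), -1)), 44038) = Add(Mul(Rational(1, 4), Pow(94, -1)), 44038) = Add(Mul(Rational(1, 4), Rational(1, 94)), 44038) = Add(Rational(1, 376), 44038) = Rational(16558289, 376)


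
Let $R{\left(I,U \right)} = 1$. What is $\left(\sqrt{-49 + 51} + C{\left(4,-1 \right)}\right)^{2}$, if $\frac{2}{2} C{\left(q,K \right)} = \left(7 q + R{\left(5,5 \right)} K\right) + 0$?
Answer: $\left(27 + \sqrt{2}\right)^{2} \approx 807.37$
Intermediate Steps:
$C{\left(q,K \right)} = K + 7 q$ ($C{\left(q,K \right)} = \left(7 q + 1 K\right) + 0 = \left(7 q + K\right) + 0 = \left(K + 7 q\right) + 0 = K + 7 q$)
$\left(\sqrt{-49 + 51} + C{\left(4,-1 \right)}\right)^{2} = \left(\sqrt{-49 + 51} + \left(-1 + 7 \cdot 4\right)\right)^{2} = \left(\sqrt{2} + \left(-1 + 28\right)\right)^{2} = \left(\sqrt{2} + 27\right)^{2} = \left(27 + \sqrt{2}\right)^{2}$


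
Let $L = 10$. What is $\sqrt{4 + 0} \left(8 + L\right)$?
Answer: $36$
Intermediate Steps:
$\sqrt{4 + 0} \left(8 + L\right) = \sqrt{4 + 0} \left(8 + 10\right) = \sqrt{4} \cdot 18 = 2 \cdot 18 = 36$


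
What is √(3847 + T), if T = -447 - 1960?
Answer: 12*√10 ≈ 37.947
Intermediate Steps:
T = -2407
√(3847 + T) = √(3847 - 2407) = √1440 = 12*√10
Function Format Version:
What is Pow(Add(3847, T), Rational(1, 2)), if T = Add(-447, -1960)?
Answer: Mul(12, Pow(10, Rational(1, 2))) ≈ 37.947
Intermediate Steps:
T = -2407
Pow(Add(3847, T), Rational(1, 2)) = Pow(Add(3847, -2407), Rational(1, 2)) = Pow(1440, Rational(1, 2)) = Mul(12, Pow(10, Rational(1, 2)))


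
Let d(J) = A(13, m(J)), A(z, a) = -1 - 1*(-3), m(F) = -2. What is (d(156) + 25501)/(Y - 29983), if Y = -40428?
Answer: -25503/70411 ≈ -0.36220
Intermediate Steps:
A(z, a) = 2 (A(z, a) = -1 + 3 = 2)
d(J) = 2
(d(156) + 25501)/(Y - 29983) = (2 + 25501)/(-40428 - 29983) = 25503/(-70411) = 25503*(-1/70411) = -25503/70411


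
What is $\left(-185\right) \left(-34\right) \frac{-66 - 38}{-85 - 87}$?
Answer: $\frac{163540}{43} \approx 3803.3$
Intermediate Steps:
$\left(-185\right) \left(-34\right) \frac{-66 - 38}{-85 - 87} = 6290 \left(- \frac{104}{-172}\right) = 6290 \left(\left(-104\right) \left(- \frac{1}{172}\right)\right) = 6290 \cdot \frac{26}{43} = \frac{163540}{43}$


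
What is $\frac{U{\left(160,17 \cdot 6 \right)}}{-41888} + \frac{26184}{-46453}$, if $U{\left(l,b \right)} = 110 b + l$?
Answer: $- \frac{36941603}{44223256} \approx -0.83534$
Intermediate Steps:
$U{\left(l,b \right)} = l + 110 b$
$\frac{U{\left(160,17 \cdot 6 \right)}}{-41888} + \frac{26184}{-46453} = \frac{160 + 110 \cdot 17 \cdot 6}{-41888} + \frac{26184}{-46453} = \left(160 + 110 \cdot 102\right) \left(- \frac{1}{41888}\right) + 26184 \left(- \frac{1}{46453}\right) = \left(160 + 11220\right) \left(- \frac{1}{41888}\right) - \frac{26184}{46453} = 11380 \left(- \frac{1}{41888}\right) - \frac{26184}{46453} = - \frac{2845}{10472} - \frac{26184}{46453} = - \frac{36941603}{44223256}$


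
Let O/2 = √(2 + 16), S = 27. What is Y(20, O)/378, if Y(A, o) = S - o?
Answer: 1/14 - √2/63 ≈ 0.048981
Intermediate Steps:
O = 6*√2 (O = 2*√(2 + 16) = 2*√18 = 2*(3*√2) = 6*√2 ≈ 8.4853)
Y(A, o) = 27 - o
Y(20, O)/378 = (27 - 6*√2)/378 = (27 - 6*√2)*(1/378) = 1/14 - √2/63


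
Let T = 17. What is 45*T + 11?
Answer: 776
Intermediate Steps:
45*T + 11 = 45*17 + 11 = 765 + 11 = 776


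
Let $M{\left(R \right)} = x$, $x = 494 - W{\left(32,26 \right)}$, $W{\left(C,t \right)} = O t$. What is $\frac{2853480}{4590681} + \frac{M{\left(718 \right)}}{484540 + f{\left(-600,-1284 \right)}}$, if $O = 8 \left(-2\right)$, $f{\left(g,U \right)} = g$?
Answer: $\frac{46169687697}{74053805438} \approx 0.62346$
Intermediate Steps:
$O = -16$
$W{\left(C,t \right)} = - 16 t$
$x = 910$ ($x = 494 - \left(-16\right) 26 = 494 - -416 = 494 + 416 = 910$)
$M{\left(R \right)} = 910$
$\frac{2853480}{4590681} + \frac{M{\left(718 \right)}}{484540 + f{\left(-600,-1284 \right)}} = \frac{2853480}{4590681} + \frac{910}{484540 - 600} = 2853480 \cdot \frac{1}{4590681} + \frac{910}{483940} = \frac{951160}{1530227} + 910 \cdot \frac{1}{483940} = \frac{951160}{1530227} + \frac{91}{48394} = \frac{46169687697}{74053805438}$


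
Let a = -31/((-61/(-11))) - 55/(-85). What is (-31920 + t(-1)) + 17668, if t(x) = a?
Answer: -14784450/1037 ≈ -14257.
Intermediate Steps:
a = -5126/1037 (a = -31/((-61*(-1/11))) - 55*(-1/85) = -31/61/11 + 11/17 = -31*11/61 + 11/17 = -341/61 + 11/17 = -5126/1037 ≈ -4.9431)
t(x) = -5126/1037
(-31920 + t(-1)) + 17668 = (-31920 - 5126/1037) + 17668 = -33106166/1037 + 17668 = -14784450/1037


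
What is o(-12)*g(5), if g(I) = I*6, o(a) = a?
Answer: -360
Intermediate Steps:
g(I) = 6*I
o(-12)*g(5) = -72*5 = -12*30 = -360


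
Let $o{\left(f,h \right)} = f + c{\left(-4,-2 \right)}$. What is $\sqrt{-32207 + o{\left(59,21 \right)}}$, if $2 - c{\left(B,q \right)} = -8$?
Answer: $i \sqrt{32138} \approx 179.27 i$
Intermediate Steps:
$c{\left(B,q \right)} = 10$ ($c{\left(B,q \right)} = 2 - -8 = 2 + 8 = 10$)
$o{\left(f,h \right)} = 10 + f$ ($o{\left(f,h \right)} = f + 10 = 10 + f$)
$\sqrt{-32207 + o{\left(59,21 \right)}} = \sqrt{-32207 + \left(10 + 59\right)} = \sqrt{-32207 + 69} = \sqrt{-32138} = i \sqrt{32138}$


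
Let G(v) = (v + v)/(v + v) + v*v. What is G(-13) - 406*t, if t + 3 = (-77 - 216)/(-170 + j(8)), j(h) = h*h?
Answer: 14085/53 ≈ 265.75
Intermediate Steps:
j(h) = h²
t = -25/106 (t = -3 + (-77 - 216)/(-170 + 8²) = -3 - 293/(-170 + 64) = -3 - 293/(-106) = -3 - 293*(-1/106) = -3 + 293/106 = -25/106 ≈ -0.23585)
G(v) = 1 + v² (G(v) = (2*v)/((2*v)) + v² = (2*v)*(1/(2*v)) + v² = 1 + v²)
G(-13) - 406*t = (1 + (-13)²) - 406*(-25/106) = (1 + 169) + 5075/53 = 170 + 5075/53 = 14085/53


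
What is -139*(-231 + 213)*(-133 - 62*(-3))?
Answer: 132606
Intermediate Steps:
-139*(-231 + 213)*(-133 - 62*(-3)) = -(-2502)*(-133 + 186) = -(-2502)*53 = -139*(-954) = 132606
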